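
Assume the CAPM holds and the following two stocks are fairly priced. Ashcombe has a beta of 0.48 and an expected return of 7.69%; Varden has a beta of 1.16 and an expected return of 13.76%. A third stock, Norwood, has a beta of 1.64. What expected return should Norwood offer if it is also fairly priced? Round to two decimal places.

18.04%

MRP (SML slope) = (13.76% − 7.69%) / (1.16 − 0.48) = 6.07% / 0.68 = 8.9265%
R_f (intercept) = 7.69% − 0.48 × 8.9265% = 3.4053%
E(R_Norwood) = R_f + β × MRP = 3.4053% + 1.64 × 8.9265% = 18.04%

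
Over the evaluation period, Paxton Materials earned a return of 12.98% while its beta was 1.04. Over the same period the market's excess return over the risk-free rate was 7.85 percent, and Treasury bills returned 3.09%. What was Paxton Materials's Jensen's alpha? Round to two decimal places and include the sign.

CAPM benchmark = R_f + β(R_m − R_f) = 3.09% + 1.04 × 7.85% = 11.2540%
α = actual − benchmark = 12.98% − 11.2540% = +1.73%

+1.73%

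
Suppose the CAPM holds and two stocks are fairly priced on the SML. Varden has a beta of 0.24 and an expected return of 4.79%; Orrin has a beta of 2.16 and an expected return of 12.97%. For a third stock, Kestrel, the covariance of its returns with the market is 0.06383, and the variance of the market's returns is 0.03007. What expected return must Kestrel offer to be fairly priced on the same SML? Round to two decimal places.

MRP = (12.97% − 4.79%) / (2.16 − 0.24) = 4.2604%
R_f = 4.79% − 0.24 × 4.2604% = 3.7675%
β_Kestrel = Cov / Var(R_m) = 0.06383 / 0.03007 = 2.1227
E(R_Kestrel) = R_f + β × MRP = 3.7675% + 2.1227 × 4.2604% = 12.81%

12.81%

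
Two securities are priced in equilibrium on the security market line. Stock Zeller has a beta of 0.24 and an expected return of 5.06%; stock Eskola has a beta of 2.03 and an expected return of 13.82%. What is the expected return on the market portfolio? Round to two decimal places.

8.78%

Both satisfy E(R) = R_f + β·MRP, so the slope of the SML is
MRP = (13.82% − 5.06%) / (2.03 − 0.24) = 8.76% / 1.79 = 4.8939%
R_f = E(R_Zeller) − β_Zeller·MRP = 5.06% − 0.24 × 4.8939% = 3.8855%
E(R_m) = R_f + MRP = 3.8855% + 4.8939% = 8.78%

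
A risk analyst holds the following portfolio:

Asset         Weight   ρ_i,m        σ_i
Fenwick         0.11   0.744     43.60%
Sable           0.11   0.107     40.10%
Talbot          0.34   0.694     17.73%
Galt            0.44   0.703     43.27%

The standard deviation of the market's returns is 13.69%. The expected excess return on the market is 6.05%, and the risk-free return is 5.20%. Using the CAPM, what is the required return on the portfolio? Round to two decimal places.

β_Fenwick = 0.744 × 43.60% / 13.69% = 2.3695
β_Sable = 0.107 × 40.10% / 13.69% = 0.3134
β_Talbot = 0.694 × 17.73% / 13.69% = 0.8988
β_Galt = 0.703 × 43.27% / 13.69% = 2.2220
β_P = Σ w_i β_i = 0.11×2.3695 + 0.11×0.3134 + 0.34×0.8988 + 0.44×2.2220 = 1.5784
E(R_P) = R_f + β_P × MRP = 5.20% + 1.5784 × 6.05% = 14.75%

14.75%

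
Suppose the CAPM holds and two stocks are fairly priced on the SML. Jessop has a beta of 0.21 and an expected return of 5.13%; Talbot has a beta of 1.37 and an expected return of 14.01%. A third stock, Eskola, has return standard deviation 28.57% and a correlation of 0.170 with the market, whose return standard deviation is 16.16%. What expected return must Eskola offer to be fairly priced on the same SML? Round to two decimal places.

5.82%

MRP = (14.01% − 5.13%) / (1.37 − 0.21) = 7.6552%
R_f = 5.13% − 0.21 × 7.6552% = 3.5224%
β_Eskola = ρ·σ_i/σ_m = 0.170 × 28.57 / 16.16 = 0.3006
E(R_Eskola) = R_f + β × MRP = 3.5224% + 0.3006 × 7.6552% = 5.82%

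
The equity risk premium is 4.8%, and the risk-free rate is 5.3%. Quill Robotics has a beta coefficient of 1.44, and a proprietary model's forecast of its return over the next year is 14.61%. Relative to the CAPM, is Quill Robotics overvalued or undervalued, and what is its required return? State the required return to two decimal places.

Undervalued; required return 12.21%

Required return = R_f + β·MRP = 5.3% + 1.44 × 4.8% = 12.21%
Forecast 14.61% > required 12.21% → the stock plots above the SML → undervalued.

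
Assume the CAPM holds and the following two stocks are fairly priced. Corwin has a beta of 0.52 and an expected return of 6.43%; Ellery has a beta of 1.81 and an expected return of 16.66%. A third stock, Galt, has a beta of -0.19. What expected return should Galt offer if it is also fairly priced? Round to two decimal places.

0.80%

MRP (SML slope) = (16.66% − 6.43%) / (1.81 − 0.52) = 10.23% / 1.29 = 7.9302%
R_f (intercept) = 6.43% − 0.52 × 7.9302% = 2.3063%
E(R_Galt) = R_f + β × MRP = 2.3063% + -0.19 × 7.9302% = 0.80%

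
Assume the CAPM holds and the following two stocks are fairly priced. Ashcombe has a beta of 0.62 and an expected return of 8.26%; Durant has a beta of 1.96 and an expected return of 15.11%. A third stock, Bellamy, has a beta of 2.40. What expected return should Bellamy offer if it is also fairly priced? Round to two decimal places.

MRP (SML slope) = (15.11% − 8.26%) / (1.96 − 0.62) = 6.85% / 1.34 = 5.1119%
R_f (intercept) = 8.26% − 0.62 × 5.1119% = 5.0906%
E(R_Bellamy) = R_f + β × MRP = 5.0906% + 2.40 × 5.1119% = 17.36%

17.36%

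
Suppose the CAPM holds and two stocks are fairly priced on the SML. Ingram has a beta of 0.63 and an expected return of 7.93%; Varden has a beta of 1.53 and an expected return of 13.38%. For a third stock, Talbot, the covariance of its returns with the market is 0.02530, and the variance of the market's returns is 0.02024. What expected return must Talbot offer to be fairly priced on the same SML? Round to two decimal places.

MRP = (13.38% − 7.93%) / (1.53 − 0.63) = 6.0556%
R_f = 7.93% − 0.63 × 6.0556% = 4.1150%
β_Talbot = Cov / Var(R_m) = 0.02530 / 0.02024 = 1.2500
E(R_Talbot) = R_f + β × MRP = 4.1150% + 1.2500 × 6.0556% = 11.68%

11.68%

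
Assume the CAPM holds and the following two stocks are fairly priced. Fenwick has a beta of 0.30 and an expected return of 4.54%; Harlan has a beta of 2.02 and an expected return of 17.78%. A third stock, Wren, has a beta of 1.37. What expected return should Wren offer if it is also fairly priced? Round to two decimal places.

12.78%

MRP (SML slope) = (17.78% − 4.54%) / (2.02 − 0.30) = 13.24% / 1.72 = 7.6977%
R_f (intercept) = 4.54% − 0.30 × 7.6977% = 2.2307%
E(R_Wren) = R_f + β × MRP = 2.2307% + 1.37 × 7.6977% = 12.78%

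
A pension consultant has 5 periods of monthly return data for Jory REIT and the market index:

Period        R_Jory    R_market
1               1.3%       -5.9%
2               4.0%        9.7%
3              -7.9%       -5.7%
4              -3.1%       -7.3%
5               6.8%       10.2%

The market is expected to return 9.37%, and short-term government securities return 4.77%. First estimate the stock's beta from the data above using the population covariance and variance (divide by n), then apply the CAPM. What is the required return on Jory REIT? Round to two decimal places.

Mean R_i = (1.3 + 4.0 − 7.9 − 3.1 + 6.8) / 5 = 0.2200%
Mean R_m = (-5.9 + 9.7 − 5.7 − 7.3 + 10.2) / 5 = 0.2000%
Σ(R_i − R̄_i)(R_m − R̄_m) = 167.9300  ⇒  Cov = 167.9300 / 5 = 33.5860
Σ(R_m − R̄_m)² = 318.5200  ⇒  Var(R_m) = 318.5200 / 5 = 63.7040
β = Cov / Var(R_m) = 33.5860 / 63.7040 = 0.5272
MRP = 9.37% − 4.77% = 4.60%
E(R) = R_f + β × MRP = 4.77% + 0.5272 × 4.60% = 7.20%

7.20%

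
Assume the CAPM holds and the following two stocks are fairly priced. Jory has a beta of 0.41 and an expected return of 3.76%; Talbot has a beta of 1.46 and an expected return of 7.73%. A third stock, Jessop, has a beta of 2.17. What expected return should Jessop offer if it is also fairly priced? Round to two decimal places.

MRP (SML slope) = (7.73% − 3.76%) / (1.46 − 0.41) = 3.97% / 1.05 = 3.7810%
R_f (intercept) = 3.76% − 0.41 × 3.7810% = 2.2098%
E(R_Jessop) = R_f + β × MRP = 2.2098% + 2.17 × 3.7810% = 10.41%

10.41%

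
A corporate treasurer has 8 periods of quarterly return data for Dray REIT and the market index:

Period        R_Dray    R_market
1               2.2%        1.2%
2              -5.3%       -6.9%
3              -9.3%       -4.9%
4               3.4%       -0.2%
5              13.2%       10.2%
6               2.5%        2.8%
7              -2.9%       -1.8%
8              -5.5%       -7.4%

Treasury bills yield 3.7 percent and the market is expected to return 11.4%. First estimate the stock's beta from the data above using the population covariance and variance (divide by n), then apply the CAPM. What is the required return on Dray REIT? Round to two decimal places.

12.48%

Mean R_i = (2.2 − 5.3 − 9.3 + 3.4 + 13.2 + 2.5 − 2.9 − 5.5) / 8 = -0.2125%
Mean R_m = (1.2 − 6.9 − 4.9 − 0.2 + 10.2 + 2.8 − 1.8 − 7.4) / 8 = -0.8750%
Σ(R_i − R̄_i)(R_m − R̄_m) = 270.1725  ⇒  Cov = 270.1725 / 8 = 33.7716
Σ(R_m − R̄_m)² = 236.8550  ⇒  Var(R_m) = 236.8550 / 8 = 29.6069
β = Cov / Var(R_m) = 33.7716 / 29.6069 = 1.1407
MRP = 11.4% − 3.7% = 7.70%
E(R) = R_f + β × MRP = 3.7% + 1.1407 × 7.7% = 12.48%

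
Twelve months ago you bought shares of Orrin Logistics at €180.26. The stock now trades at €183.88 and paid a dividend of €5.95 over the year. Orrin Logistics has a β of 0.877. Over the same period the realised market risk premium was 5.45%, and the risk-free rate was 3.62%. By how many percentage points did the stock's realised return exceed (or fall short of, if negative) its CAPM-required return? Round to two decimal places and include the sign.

-3.09%

Realised HPR = (P1 + D1 − P0) / P0 = (183.88 + 5.95 − 180.26) / 180.26 = 9.57 / 180.26 = 5.3090%
CAPM required = R_f + β·MRP = 3.62% + 0.877 × 5.45% = 8.39965%
α = realised − required = 5.3090% − 8.39965% = -3.09%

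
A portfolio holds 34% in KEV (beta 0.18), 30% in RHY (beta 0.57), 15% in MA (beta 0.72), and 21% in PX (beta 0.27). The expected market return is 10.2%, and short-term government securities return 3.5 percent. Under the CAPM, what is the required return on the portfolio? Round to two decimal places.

6.16%

β_P = Σ w_i β_i = 0.34×0.18 + 0.30×0.57 + 0.15×0.72 + 0.21×0.27 = 0.3969
MRP = 10.2% − 3.5% = 6.70%
E(R_P) = R_f + β_P × MRP = 3.5% + 0.3969 × 6.7% = 6.16%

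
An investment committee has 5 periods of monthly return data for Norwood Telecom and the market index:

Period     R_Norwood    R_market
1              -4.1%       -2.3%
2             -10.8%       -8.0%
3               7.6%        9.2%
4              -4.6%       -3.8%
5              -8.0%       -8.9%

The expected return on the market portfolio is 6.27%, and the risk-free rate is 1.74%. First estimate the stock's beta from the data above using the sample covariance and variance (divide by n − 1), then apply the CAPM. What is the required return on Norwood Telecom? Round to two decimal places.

Mean R_i = (-4.1 − 10.8 + 7.6 − 4.6 − 8.0) / 5 = -3.9800%
Mean R_m = (-2.3 − 8.0 + 9.2 − 3.8 − 8.9) / 5 = -2.7600%
Σ(R_i − R̄_i)(R_m − R̄_m) = 199.5060  ⇒  Cov = 199.5060 / 4 = 49.8765
Σ(R_m − R̄_m)² = 209.4920  ⇒  Var(R_m) = 209.4920 / 4 = 52.3730
β = Cov / Var(R_m) = 49.8765 / 52.3730 = 0.9523
MRP = 6.27% − 1.74% = 4.53%
E(R) = R_f + β × MRP = 1.74% + 0.9523 × 4.53% = 6.05%

6.05%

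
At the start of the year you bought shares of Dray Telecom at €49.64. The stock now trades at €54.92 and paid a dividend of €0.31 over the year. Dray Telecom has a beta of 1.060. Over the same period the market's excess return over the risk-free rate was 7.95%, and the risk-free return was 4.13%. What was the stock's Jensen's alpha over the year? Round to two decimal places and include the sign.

-1.30%

Realised HPR = (P1 + D1 − P0) / P0 = (54.92 + 0.31 − 49.64) / 49.64 = 5.59 / 49.64 = 11.2611%
CAPM required = R_f + β·MRP = 4.13% + 1.060 × 7.95% = 12.55700%
α = realised − required = 11.2611% − 12.55700% = -1.30%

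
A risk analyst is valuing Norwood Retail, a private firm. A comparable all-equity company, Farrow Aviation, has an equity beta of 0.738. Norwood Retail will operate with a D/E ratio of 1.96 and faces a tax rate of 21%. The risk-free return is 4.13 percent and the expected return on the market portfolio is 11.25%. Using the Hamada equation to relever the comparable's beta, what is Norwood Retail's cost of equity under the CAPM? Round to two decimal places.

17.52%

β_L = β_U × [1 + (1 − t)(D/E)] = 0.738 × [1 + (1 − 0.21) × 1.96]
    = 0.738 × [1 + 0.79 × 1.96] = 0.738 × 2.5484 = 1.8807
MRP = 11.25% − 4.13% = 7.12%
E(R) = R_f + β_L × MRP = 4.13% + 1.8807 × 7.12% = 17.52%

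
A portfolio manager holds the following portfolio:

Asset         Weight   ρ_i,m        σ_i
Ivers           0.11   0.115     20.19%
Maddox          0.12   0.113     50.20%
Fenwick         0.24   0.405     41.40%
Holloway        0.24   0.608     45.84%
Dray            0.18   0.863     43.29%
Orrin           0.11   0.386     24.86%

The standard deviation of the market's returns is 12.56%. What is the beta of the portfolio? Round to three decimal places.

1.547

β_Ivers = 0.115 × 20.19% / 12.56% = 0.1849
β_Maddox = 0.113 × 50.20% / 12.56% = 0.4516
β_Fenwick = 0.405 × 41.40% / 12.56% = 1.3350
β_Holloway = 0.608 × 45.84% / 12.56% = 2.2190
β_Dray = 0.863 × 43.29% / 12.56% = 2.9745
β_Orrin = 0.386 × 24.86% / 12.56% = 0.7640
β_P = Σ w_i β_i = 0.11×0.1849 + 0.12×0.4516 + 0.24×1.3350 + 0.24×2.2190 + 0.18×2.9745 + 0.11×0.7640 = 1.5469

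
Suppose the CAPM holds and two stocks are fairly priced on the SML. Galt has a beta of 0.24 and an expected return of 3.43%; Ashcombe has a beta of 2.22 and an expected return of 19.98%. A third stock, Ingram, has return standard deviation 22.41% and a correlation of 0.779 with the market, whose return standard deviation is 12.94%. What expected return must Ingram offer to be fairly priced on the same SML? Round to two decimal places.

12.70%

MRP = (19.98% − 3.43%) / (2.22 − 0.24) = 8.3586%
R_f = 3.43% − 0.24 × 8.3586% = 1.4239%
β_Ingram = ρ·σ_i/σ_m = 0.779 × 22.41 / 12.94 = 1.3491
E(R_Ingram) = R_f + β × MRP = 1.4239% + 1.3491 × 8.3586% = 12.70%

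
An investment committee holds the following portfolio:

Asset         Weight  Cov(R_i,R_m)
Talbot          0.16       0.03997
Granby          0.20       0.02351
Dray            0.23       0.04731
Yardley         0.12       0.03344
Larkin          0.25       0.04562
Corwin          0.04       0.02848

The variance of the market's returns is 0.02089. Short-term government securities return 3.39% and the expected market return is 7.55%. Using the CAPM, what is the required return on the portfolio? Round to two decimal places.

11.06%

β_Talbot = 0.03997 / 0.02089 = 1.9134
β_Granby = 0.02351 / 0.02089 = 1.1254
β_Dray = 0.04731 / 0.02089 = 2.2647
β_Yardley = 0.03344 / 0.02089 = 1.6008
β_Larkin = 0.04562 / 0.02089 = 2.1838
β_Corwin = 0.02848 / 0.02089 = 1.3633
β_P = Σ w_i β_i = 0.16×1.9134 + 0.20×1.1254 + 0.23×2.2647 + 0.12×1.6008 + 0.25×2.1838 + 0.04×1.3633 = 1.8447
MRP = 7.55% − 3.39% = 4.16%
E(R_P) = R_f + β_P × MRP = 3.39% + 1.8447 × 4.16% = 11.06%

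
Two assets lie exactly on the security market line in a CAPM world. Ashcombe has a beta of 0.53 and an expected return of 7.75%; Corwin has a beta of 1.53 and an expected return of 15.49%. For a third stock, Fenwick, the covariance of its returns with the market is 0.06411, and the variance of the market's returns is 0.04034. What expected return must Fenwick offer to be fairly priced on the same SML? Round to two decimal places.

15.95%

MRP = (15.49% − 7.75%) / (1.53 − 0.53) = 7.7400%
R_f = 7.75% − 0.53 × 7.7400% = 3.6478%
β_Fenwick = Cov / Var(R_m) = 0.06411 / 0.04034 = 1.5892
E(R_Fenwick) = R_f + β × MRP = 3.6478% + 1.5892 × 7.7400% = 15.95%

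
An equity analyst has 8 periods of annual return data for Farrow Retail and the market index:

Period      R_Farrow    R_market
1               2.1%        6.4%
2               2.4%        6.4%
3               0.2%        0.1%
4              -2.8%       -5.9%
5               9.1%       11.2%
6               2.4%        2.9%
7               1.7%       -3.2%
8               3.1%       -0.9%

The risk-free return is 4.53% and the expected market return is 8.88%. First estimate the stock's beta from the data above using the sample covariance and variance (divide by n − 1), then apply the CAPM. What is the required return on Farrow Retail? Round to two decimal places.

Mean R_i = (2.1 + 2.4 + 0.2 − 2.8 + 9.1 + 2.4 + 1.7 + 3.1) / 8 = 2.2750%
Mean R_m = (6.4 + 6.4 + 0.1 − 5.9 + 11.2 + 2.9 − 3.2 − 0.9) / 8 = 2.1250%
Σ(R_i − R̄_i)(R_m − R̄_m) = 107.3150  ⇒  Cov = 107.3150 / 7 = 15.3307
Σ(R_m − R̄_m)² = 225.5150  ⇒  Var(R_m) = 225.5150 / 7 = 32.2164
β = Cov / Var(R_m) = 15.3307 / 32.2164 = 0.4759
MRP = 8.88% − 4.53% = 4.35%
E(R) = R_f + β × MRP = 4.53% + 0.4759 × 4.35% = 6.60%

6.60%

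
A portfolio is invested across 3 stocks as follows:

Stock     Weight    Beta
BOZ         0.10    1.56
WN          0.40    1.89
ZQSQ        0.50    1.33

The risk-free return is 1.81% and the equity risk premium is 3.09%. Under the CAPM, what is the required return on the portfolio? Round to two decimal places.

β_P = Σ w_i β_i = 0.10×1.56 + 0.40×1.89 + 0.50×1.33 = 1.5770
E(R_P) = R_f + β_P × MRP = 1.81% + 1.5770 × 3.09% = 6.68%

6.68%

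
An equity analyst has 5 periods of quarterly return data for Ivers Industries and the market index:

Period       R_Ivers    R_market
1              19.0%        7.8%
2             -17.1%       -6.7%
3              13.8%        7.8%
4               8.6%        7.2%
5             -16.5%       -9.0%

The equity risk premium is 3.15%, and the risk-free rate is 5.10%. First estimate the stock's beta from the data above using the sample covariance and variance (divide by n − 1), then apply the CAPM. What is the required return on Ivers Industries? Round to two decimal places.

Mean R_i = (19.0 − 17.1 + 13.8 + 8.6 − 16.5) / 5 = 1.5600%
Mean R_m = (7.8 − 6.7 + 7.8 + 7.2 − 9.0) / 5 = 1.4200%
Σ(R_i − R̄_i)(R_m − R̄_m) = 569.7540  ⇒  Cov = 569.7540 / 4 = 142.4385
Σ(R_m − R̄_m)² = 289.3280  ⇒  Var(R_m) = 289.3280 / 4 = 72.3320
β = Cov / Var(R_m) = 142.4385 / 72.3320 = 1.9692
E(R) = R_f + β × MRP = 5.10% + 1.9692 × 3.15% = 11.30%

11.30%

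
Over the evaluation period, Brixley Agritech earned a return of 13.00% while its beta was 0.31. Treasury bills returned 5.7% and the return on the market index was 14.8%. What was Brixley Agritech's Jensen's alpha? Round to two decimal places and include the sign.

+4.48%

Market excess return = 14.8% − 5.7% = 9.10%
CAPM benchmark = R_f + β(R_m − R_f) = 5.7% + 0.31 × 9.1% = 8.5210%
α = actual − benchmark = 13.00% − 8.5210% = +4.48%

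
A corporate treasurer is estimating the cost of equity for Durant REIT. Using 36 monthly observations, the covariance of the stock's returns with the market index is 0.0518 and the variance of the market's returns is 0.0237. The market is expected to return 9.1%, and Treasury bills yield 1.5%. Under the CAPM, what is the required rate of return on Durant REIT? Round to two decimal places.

β = Cov(R_i, R_m) / Var(R_m) = 0.0518 / 0.0237 = 2.1857
MRP = 9.1% − 1.5% = 7.60%
E(R) = R_f + β × MRP = 1.5% + 2.1857 × 7.6% = 18.11%

18.11%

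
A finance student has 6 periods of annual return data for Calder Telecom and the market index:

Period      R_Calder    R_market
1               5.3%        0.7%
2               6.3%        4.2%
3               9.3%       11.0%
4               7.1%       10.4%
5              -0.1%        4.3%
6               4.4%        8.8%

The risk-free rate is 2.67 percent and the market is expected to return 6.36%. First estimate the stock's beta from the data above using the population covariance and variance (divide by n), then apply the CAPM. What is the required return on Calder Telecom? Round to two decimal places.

4.09%

Mean R_i = (5.3 + 6.3 + 9.3 + 7.1 − 0.1 + 4.4) / 6 = 5.3833%
Mean R_m = (0.7 + 4.2 + 11.0 + 10.4 + 4.3 + 8.8) / 6 = 6.5667%
Σ(R_i − R̄_i)(R_m − R̄_m) = 32.4967  ⇒  Cov = 32.4967 / 6 = 5.4161
Σ(R_m − R̄_m)² = 84.4933  ⇒  Var(R_m) = 84.4933 / 6 = 14.0822
β = Cov / Var(R_m) = 5.4161 / 14.0822 = 0.3846
MRP = 6.36% − 2.67% = 3.69%
E(R) = R_f + β × MRP = 2.67% + 0.3846 × 3.69% = 4.09%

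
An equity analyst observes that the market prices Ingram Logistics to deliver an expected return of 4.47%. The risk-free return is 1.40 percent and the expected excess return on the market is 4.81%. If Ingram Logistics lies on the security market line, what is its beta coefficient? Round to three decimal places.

0.638

β = (E(R) − R_f) / MRP = (4.47% − 1.40%) / 4.81% = 3.07% / 4.81% = 0.638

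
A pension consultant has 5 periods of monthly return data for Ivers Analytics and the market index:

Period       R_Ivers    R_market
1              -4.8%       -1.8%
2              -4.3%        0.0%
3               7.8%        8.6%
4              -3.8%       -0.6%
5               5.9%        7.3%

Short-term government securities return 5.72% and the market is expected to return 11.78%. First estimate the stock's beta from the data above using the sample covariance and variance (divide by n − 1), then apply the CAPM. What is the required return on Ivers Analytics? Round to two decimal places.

Mean R_i = (-4.8 − 4.3 + 7.8 − 3.8 + 5.9) / 5 = 0.1600%
Mean R_m = (-1.8 + 0.0 + 8.6 − 0.6 + 7.3) / 5 = 2.7000%
Σ(R_i − R̄_i)(R_m − R̄_m) = 118.9100  ⇒  Cov = 118.9100 / 4 = 29.7275
Σ(R_m − R̄_m)² = 94.4000  ⇒  Var(R_m) = 94.4000 / 4 = 23.6000
β = Cov / Var(R_m) = 29.7275 / 23.6000 = 1.2596
MRP = 11.78% − 5.72% = 6.06%
E(R) = R_f + β × MRP = 5.72% + 1.2596 × 6.06% = 13.35%

13.35%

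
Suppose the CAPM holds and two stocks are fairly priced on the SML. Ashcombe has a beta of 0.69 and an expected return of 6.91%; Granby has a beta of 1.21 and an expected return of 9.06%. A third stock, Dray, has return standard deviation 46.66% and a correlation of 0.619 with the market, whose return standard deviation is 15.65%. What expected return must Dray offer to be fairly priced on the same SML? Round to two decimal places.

11.69%

MRP = (9.06% − 6.91%) / (1.21 − 0.69) = 4.1346%
R_f = 6.91% − 0.69 × 4.1346% = 4.0571%
β_Dray = ρ·σ_i/σ_m = 0.619 × 46.66 / 15.65 = 1.8455
E(R_Dray) = R_f + β × MRP = 4.0571% + 1.8455 × 4.1346% = 11.69%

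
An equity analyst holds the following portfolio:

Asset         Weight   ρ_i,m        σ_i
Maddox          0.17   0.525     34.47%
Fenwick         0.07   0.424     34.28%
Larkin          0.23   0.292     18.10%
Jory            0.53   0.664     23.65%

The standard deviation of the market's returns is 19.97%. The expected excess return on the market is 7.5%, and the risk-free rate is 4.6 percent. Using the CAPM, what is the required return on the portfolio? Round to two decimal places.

β_Maddox = 0.525 × 34.47% / 19.97% = 0.9062
β_Fenwick = 0.424 × 34.28% / 19.97% = 0.7278
β_Larkin = 0.292 × 18.10% / 19.97% = 0.2647
β_Jory = 0.664 × 23.65% / 19.97% = 0.7864
β_P = Σ w_i β_i = 0.17×0.9062 + 0.07×0.7278 + 0.23×0.2647 + 0.53×0.7864 = 0.6827
E(R_P) = R_f + β_P × MRP = 4.6% + 0.6827 × 7.5% = 9.72%

9.72%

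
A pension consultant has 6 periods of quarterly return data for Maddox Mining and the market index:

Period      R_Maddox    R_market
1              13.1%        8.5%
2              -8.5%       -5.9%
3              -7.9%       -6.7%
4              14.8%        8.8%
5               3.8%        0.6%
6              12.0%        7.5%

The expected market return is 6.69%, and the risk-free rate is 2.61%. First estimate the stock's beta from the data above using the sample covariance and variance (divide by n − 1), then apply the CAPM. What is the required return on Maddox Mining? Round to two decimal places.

8.58%

Mean R_i = (13.1 − 8.5 − 7.9 + 14.8 + 3.8 + 12.0) / 6 = 4.5500%
Mean R_m = (8.5 − 5.9 − 6.7 + 8.8 + 0.6 + 7.5) / 6 = 2.1333%
Σ(R_i − R̄_i)(R_m − R̄_m) = 378.7100  ⇒  Cov = 378.7100 / 5 = 75.7420
Σ(R_m − R̄_m)² = 258.6933  ⇒  Var(R_m) = 258.6933 / 5 = 51.7387
β = Cov / Var(R_m) = 75.7420 / 51.7387 = 1.4639
MRP = 6.69% − 2.61% = 4.08%
E(R) = R_f + β × MRP = 2.61% + 1.4639 × 4.08% = 8.58%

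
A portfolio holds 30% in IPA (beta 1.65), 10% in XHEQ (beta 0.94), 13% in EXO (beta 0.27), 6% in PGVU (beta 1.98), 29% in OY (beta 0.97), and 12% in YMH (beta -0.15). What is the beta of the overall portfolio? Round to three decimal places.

1.006

β_P = Σ w_i β_i = 0.30×1.65 + 0.10×0.94 + 0.13×0.27 + 0.06×1.98 + 0.29×0.97 + 0.12×-0.15 = 1.0062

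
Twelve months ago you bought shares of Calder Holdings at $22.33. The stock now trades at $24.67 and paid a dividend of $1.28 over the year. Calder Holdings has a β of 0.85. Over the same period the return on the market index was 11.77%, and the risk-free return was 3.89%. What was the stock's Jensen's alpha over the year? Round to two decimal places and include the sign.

Realised HPR = (P1 + D1 − P0) / P0 = (24.67 + 1.28 − 22.33) / 22.33 = 3.62 / 22.33 = 16.2114%
MRP = 11.77% − 3.89% = 7.88%
CAPM required = R_f + β·MRP = 3.89% + 0.85 × 7.88% = 10.5880%
α = realised − required = 16.2114% − 10.5880% = +5.62%

+5.62%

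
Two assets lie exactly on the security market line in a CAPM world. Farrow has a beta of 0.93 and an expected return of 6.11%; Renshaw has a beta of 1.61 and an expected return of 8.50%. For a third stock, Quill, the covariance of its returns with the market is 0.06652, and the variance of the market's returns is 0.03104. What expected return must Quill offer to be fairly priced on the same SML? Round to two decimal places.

MRP = (8.50% − 6.11%) / (1.61 − 0.93) = 3.5147%
R_f = 6.11% − 0.93 × 3.5147% = 2.8413%
β_Quill = Cov / Var(R_m) = 0.06652 / 0.03104 = 2.1430
E(R_Quill) = R_f + β × MRP = 2.8413% + 2.1430 × 3.5147% = 10.37%

10.37%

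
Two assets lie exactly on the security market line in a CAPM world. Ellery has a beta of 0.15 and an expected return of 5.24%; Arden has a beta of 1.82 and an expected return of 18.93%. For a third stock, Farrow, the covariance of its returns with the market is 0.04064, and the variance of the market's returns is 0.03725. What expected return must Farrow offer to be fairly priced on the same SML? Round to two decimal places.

12.95%

MRP = (18.93% − 5.24%) / (1.82 − 0.15) = 8.1976%
R_f = 5.24% − 0.15 × 8.1976% = 4.0104%
β_Farrow = Cov / Var(R_m) = 0.04064 / 0.03725 = 1.0910
E(R_Farrow) = R_f + β × MRP = 4.0104% + 1.0910 × 8.1976% = 12.95%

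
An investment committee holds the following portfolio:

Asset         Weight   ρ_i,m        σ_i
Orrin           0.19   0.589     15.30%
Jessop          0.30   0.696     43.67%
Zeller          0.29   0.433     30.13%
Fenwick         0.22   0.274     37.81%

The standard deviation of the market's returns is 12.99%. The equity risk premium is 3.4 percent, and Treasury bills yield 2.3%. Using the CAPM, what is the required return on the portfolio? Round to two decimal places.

β_Orrin = 0.589 × 15.30% / 12.99% = 0.6937
β_Jessop = 0.696 × 43.67% / 12.99% = 2.3398
β_Zeller = 0.433 × 30.13% / 12.99% = 1.0043
β_Fenwick = 0.274 × 37.81% / 12.99% = 0.7975
β_P = Σ w_i β_i = 0.19×0.6937 + 0.30×2.3398 + 0.29×1.0043 + 0.22×0.7975 = 1.3004
E(R_P) = R_f + β_P × MRP = 2.3% + 1.3004 × 3.4% = 6.72%

6.72%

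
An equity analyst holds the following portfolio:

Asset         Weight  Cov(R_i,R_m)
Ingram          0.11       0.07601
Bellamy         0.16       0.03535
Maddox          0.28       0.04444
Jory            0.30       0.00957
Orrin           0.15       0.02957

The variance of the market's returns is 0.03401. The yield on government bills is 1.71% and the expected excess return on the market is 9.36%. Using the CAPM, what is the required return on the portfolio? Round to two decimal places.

β_Ingram = 0.07601 / 0.03401 = 2.2349
β_Bellamy = 0.03535 / 0.03401 = 1.0394
β_Maddox = 0.04444 / 0.03401 = 1.3067
β_Jory = 0.00957 / 0.03401 = 0.2814
β_Orrin = 0.02957 / 0.03401 = 0.8695
β_P = Σ w_i β_i = 0.11×2.2349 + 0.16×1.0394 + 0.28×1.3067 + 0.30×0.2814 + 0.15×0.8695 = 0.9929
E(R_P) = R_f + β_P × MRP = 1.71% + 0.9929 × 9.36% = 11.00%

11.00%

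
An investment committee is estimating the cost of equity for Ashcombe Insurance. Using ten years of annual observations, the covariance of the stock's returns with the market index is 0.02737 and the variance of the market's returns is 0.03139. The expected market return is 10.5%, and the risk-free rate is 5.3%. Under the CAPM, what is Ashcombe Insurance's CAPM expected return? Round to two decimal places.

9.83%

β = Cov(R_i, R_m) / Var(R_m) = 0.02737 / 0.03139 = 0.8719
MRP = 10.5% − 5.3% = 5.20%
E(R) = R_f + β × MRP = 5.3% + 0.8719 × 5.2% = 9.83%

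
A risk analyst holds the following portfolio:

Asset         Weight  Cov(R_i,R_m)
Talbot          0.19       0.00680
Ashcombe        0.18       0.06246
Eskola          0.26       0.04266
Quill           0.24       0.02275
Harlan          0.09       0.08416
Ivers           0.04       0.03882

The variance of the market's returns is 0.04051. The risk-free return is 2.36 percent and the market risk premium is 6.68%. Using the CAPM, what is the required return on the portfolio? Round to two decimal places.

8.66%

β_Talbot = 0.00680 / 0.04051 = 0.1679
β_Ashcombe = 0.06246 / 0.04051 = 1.5418
β_Eskola = 0.04266 / 0.04051 = 1.0531
β_Quill = 0.02275 / 0.04051 = 0.5616
β_Harlan = 0.08416 / 0.04051 = 2.0775
β_Ivers = 0.03882 / 0.04051 = 0.9583
β_P = Σ w_i β_i = 0.19×0.1679 + 0.18×1.5418 + 0.26×1.0531 + 0.24×0.5616 + 0.09×2.0775 + 0.04×0.9583 = 0.9433
E(R_P) = R_f + β_P × MRP = 2.36% + 0.9433 × 6.68% = 8.66%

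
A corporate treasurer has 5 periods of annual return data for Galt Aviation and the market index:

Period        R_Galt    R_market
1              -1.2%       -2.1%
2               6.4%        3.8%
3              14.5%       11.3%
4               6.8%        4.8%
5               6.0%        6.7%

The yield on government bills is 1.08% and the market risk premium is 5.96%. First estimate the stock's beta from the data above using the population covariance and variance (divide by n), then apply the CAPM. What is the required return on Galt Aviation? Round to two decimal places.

7.66%

Mean R_i = (-1.2 + 6.4 + 14.5 + 6.8 + 6.0) / 5 = 6.5000%
Mean R_m = (-2.1 + 3.8 + 11.3 + 4.8 + 6.7) / 5 = 4.9000%
Σ(R_i − R̄_i)(R_m − R̄_m) = 104.2800  ⇒  Cov = 104.2800 / 5 = 20.8560
Σ(R_m − R̄_m)² = 94.4200  ⇒  Var(R_m) = 94.4200 / 5 = 18.8840
β = Cov / Var(R_m) = 20.8560 / 18.8840 = 1.1044
E(R) = R_f + β × MRP = 1.08% + 1.1044 × 5.96% = 7.66%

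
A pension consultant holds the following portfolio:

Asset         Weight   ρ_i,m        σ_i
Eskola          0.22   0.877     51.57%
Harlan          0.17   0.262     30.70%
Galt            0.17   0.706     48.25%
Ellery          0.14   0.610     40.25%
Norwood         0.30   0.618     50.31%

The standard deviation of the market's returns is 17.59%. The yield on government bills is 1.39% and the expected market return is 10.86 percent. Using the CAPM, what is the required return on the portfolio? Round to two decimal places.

17.47%

β_Eskola = 0.877 × 51.57% / 17.59% = 2.5712
β_Harlan = 0.262 × 30.70% / 17.59% = 0.4573
β_Galt = 0.706 × 48.25% / 17.59% = 1.9366
β_Ellery = 0.610 × 40.25% / 17.59% = 1.3958
β_Norwood = 0.618 × 50.31% / 17.59% = 1.7676
β_P = Σ w_i β_i = 0.22×2.5712 + 0.17×0.4573 + 0.17×1.9366 + 0.14×1.3958 + 0.30×1.7676 = 1.6983
MRP = 10.86% − 1.39% = 9.47%
E(R_P) = R_f + β_P × MRP = 1.39% + 1.6983 × 9.47% = 17.47%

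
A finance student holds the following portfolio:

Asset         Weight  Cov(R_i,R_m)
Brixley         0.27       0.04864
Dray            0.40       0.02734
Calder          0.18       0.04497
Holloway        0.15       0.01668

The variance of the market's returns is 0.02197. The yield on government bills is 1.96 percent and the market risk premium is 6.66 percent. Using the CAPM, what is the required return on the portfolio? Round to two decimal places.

12.47%

β_Brixley = 0.04864 / 0.02197 = 2.2139
β_Dray = 0.02734 / 0.02197 = 1.2444
β_Calder = 0.04497 / 0.02197 = 2.0469
β_Holloway = 0.01668 / 0.02197 = 0.7592
β_P = Σ w_i β_i = 0.27×2.2139 + 0.40×1.2444 + 0.18×2.0469 + 0.15×0.7592 = 1.5778
E(R_P) = R_f + β_P × MRP = 1.96% + 1.5778 × 6.66% = 12.47%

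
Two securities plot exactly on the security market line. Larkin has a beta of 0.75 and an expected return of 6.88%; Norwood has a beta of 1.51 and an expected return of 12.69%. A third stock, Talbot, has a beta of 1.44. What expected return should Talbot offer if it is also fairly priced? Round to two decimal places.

12.15%

MRP (SML slope) = (12.69% − 6.88%) / (1.51 − 0.75) = 5.81% / 0.76 = 7.6447%
R_f (intercept) = 6.88% − 0.75 × 7.6447% = 1.1465%
E(R_Talbot) = R_f + β × MRP = 1.1465% + 1.44 × 7.6447% = 12.15%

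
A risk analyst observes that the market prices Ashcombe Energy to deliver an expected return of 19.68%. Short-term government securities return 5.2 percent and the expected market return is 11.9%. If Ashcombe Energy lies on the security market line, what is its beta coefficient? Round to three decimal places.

MRP = 11.9% − 5.2% = 6.70%
β = (E(R) − R_f) / MRP = (19.68% − 5.2%) / 6.7% = 14.48% / 6.7% = 2.161

2.161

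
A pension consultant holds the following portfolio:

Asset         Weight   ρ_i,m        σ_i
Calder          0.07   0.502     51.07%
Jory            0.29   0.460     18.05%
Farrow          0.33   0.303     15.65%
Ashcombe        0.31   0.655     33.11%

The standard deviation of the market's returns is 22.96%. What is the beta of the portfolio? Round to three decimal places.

0.544

β_Calder = 0.502 × 51.07% / 22.96% = 1.1166
β_Jory = 0.460 × 18.05% / 22.96% = 0.3616
β_Farrow = 0.303 × 15.65% / 22.96% = 0.2065
β_Ashcombe = 0.655 × 33.11% / 22.96% = 0.9446
β_P = Σ w_i β_i = 0.07×1.1166 + 0.29×0.3616 + 0.33×0.2065 + 0.31×0.9446 = 0.5440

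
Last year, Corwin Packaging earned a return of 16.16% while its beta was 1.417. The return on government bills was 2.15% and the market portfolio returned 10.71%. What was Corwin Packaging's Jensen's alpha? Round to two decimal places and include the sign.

Market excess return = 10.71% − 2.15% = 8.56%
CAPM benchmark = R_f + β(R_m − R_f) = 2.15% + 1.417 × 8.56% = 14.27952%
α = actual − benchmark = 16.16% − 14.27952% = +1.88%

+1.88%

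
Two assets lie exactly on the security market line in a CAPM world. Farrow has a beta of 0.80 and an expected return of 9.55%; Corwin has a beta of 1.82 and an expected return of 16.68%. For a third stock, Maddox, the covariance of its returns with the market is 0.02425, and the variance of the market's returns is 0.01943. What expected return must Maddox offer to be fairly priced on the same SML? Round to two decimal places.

MRP = (16.68% − 9.55%) / (1.82 − 0.80) = 6.9902%
R_f = 9.55% − 0.80 × 6.9902% = 3.9578%
β_Maddox = Cov / Var(R_m) = 0.02425 / 0.01943 = 1.2481
E(R_Maddox) = R_f + β × MRP = 3.9578% + 1.2481 × 6.9902% = 12.68%

12.68%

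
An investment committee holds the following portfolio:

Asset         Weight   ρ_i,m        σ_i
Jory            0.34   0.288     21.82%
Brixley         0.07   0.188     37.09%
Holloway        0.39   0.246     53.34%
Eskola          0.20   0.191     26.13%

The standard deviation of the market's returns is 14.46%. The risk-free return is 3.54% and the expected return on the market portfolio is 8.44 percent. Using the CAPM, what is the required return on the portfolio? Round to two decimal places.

6.50%

β_Jory = 0.288 × 21.82% / 14.46% = 0.4346
β_Brixley = 0.188 × 37.09% / 14.46% = 0.4822
β_Holloway = 0.246 × 53.34% / 14.46% = 0.9074
β_Eskola = 0.191 × 26.13% / 14.46% = 0.3451
β_P = Σ w_i β_i = 0.34×0.4346 + 0.07×0.4822 + 0.39×0.9074 + 0.20×0.3451 = 0.6044
MRP = 8.44% − 3.54% = 4.90%
E(R_P) = R_f + β_P × MRP = 3.54% + 0.6044 × 4.90% = 6.50%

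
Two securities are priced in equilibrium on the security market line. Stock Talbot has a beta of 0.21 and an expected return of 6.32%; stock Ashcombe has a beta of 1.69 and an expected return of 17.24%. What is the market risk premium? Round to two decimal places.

Both satisfy E(R) = R_f + β·MRP, so the slope of the SML is
MRP = (17.24% − 6.32%) / (1.69 − 0.21) = 10.92% / 1.48 = 7.3784%

7.38%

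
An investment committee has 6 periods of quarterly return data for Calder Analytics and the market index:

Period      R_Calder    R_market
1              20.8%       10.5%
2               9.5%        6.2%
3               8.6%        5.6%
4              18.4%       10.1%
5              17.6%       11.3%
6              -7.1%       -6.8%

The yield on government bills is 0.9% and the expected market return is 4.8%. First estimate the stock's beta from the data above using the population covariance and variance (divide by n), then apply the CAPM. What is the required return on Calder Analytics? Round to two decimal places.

Mean R_i = (20.8 + 9.5 + 8.6 + 18.4 + 17.6 − 7.1) / 6 = 11.3000%
Mean R_m = (10.5 + 6.2 + 5.6 + 10.1 + 11.3 − 6.8) / 6 = 6.1500%
Σ(R_i − R̄_i)(R_m − R̄_m) = 341.4900  ⇒  Cov = 341.4900 / 6 = 56.9150
Σ(R_m − R̄_m)² = 229.0550  ⇒  Var(R_m) = 229.0550 / 6 = 38.1758
β = Cov / Var(R_m) = 56.9150 / 38.1758 = 1.4909
MRP = 4.8% − 0.9% = 3.90%
E(R) = R_f + β × MRP = 0.9% + 1.4909 × 3.9% = 6.71%

6.71%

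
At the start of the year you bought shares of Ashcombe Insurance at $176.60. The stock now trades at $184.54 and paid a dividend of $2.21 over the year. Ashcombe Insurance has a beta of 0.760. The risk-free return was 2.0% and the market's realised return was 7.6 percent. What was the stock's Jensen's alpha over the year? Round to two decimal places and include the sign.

-0.51%

Realised HPR = (P1 + D1 − P0) / P0 = (184.54 + 2.21 − 176.60) / 176.60 = 10.15 / 176.60 = 5.7475%
MRP = 7.6% − 2.0% = 5.60%
CAPM required = R_f + β·MRP = 2.0% + 0.760 × 5.6% = 6.2560%
α = realised − required = 5.7475% − 6.2560% = -0.51%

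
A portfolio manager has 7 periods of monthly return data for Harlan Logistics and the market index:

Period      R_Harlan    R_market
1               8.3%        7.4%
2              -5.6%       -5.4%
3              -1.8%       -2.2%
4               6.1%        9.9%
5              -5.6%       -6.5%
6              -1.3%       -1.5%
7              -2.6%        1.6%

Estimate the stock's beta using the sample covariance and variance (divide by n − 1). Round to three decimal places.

0.824

Mean R_i = (8.3 − 5.6 − 1.8 + 6.1 − 5.6 − 1.3 − 2.6) / 7 = -0.3571%
Mean R_m = (7.4 − 5.4 − 2.2 + 9.9 − 6.5 − 1.5 + 1.6) / 7 = 0.4714%
Σ(R_i − R̄_i)(R_m − R̄_m) = 191.3786  ⇒  Cov = 191.3786 / 6 = 31.8964
Σ(R_m − R̄_m)² = 232.2743  ⇒  Var(R_m) = 232.2743 / 6 = 38.7124
β = Cov / Var(R_m) = 31.8964 / 38.7124 = 0.8239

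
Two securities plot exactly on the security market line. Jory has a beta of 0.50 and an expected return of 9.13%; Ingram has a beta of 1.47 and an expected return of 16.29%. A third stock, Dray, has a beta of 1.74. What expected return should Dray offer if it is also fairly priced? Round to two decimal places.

MRP (SML slope) = (16.29% − 9.13%) / (1.47 − 0.50) = 7.16% / 0.97 = 7.3814%
R_f (intercept) = 9.13% − 0.50 × 7.3814% = 5.4393%
E(R_Dray) = R_f + β × MRP = 5.4393% + 1.74 × 7.3814% = 18.28%

18.28%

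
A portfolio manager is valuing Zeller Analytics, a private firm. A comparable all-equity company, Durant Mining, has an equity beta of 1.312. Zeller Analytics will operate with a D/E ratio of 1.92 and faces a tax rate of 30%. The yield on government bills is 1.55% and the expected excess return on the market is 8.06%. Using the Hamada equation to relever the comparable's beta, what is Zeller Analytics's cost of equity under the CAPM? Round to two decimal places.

β_L = β_U × [1 + (1 − t)(D/E)] = 1.312 × [1 + (1 − 0.30) × 1.92]
    = 1.312 × [1 + 0.70 × 1.92] = 1.312 × 2.3440 = 3.0753
E(R) = R_f + β_L × MRP = 1.55% + 3.0753 × 8.06% = 26.34%

26.34%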